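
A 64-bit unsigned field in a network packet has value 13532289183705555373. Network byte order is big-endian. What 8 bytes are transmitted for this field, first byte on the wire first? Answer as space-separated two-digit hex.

13532289183705555373 in hexadecimal, padded to 64 bits, is 0xBBCC5950C0A161AD.
Split into bytes (most-significant first): BB CC 59 50 C0 A1 61 AD.
Big-endian stores the most-significant byte at the lowest address.
So the memory order matches the most-significant-first order: BB CC 59 50 C0 A1 61 AD.

BB CC 59 50 C0 A1 61 AD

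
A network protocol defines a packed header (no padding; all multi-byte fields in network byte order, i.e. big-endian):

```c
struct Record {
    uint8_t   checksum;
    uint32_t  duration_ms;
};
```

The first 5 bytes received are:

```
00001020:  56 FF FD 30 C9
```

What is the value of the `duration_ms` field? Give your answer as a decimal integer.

`duration_ms` follows `checksum` (1 byte), so it starts at byte offset 1 and occupies 4 bytes.
Bytes at offsets 1..4: FF FD 30 C9.
Big-endian: lowest address holds the most-significant byte.
The bytes are already most-significant first: 0xFFFD30C9.
0xFFFD30C9 = 4294783177.

4294783177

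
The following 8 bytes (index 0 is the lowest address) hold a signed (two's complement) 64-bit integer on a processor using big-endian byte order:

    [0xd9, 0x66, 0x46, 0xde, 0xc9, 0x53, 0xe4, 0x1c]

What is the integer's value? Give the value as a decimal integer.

Big-endian stores the most-significant byte at the lowest address.
The bytes are already most-significant first: 0xD96646DEC953E41C.
Top bit is set, so as a signed 64-bit value this is 0xD96646DEC953E41C − 2^64 = -2781457797180300260.

-2781457797180300260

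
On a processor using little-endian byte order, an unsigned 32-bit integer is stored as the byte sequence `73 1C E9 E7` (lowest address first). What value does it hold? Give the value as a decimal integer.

Little-endian: lowest address holds the least-significant byte.
Reassemble most-significant byte first: E7 E9 1C 73 → 0xE7E91C73.
0xE7E91C73 = 3890814067.

3890814067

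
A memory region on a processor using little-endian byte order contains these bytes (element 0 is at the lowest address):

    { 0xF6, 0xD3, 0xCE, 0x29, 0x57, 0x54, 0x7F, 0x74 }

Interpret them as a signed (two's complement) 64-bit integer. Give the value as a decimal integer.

8394520963782202358

Little-endian stores the least-significant byte at the lowest address.
Reassemble most-significant byte first: 74 7F 54 57 29 CE D3 F6 → 0x747F545729CED3F6.
0x747F545729CED3F6 = 8394520963782202358.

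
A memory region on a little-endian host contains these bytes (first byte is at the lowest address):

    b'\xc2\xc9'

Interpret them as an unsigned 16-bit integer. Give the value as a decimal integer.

51650

Little-endian stores the least-significant byte at the lowest address.
Reassemble most-significant byte first: C9 C2 → 0xC9C2.
0xC9C2 = 51650.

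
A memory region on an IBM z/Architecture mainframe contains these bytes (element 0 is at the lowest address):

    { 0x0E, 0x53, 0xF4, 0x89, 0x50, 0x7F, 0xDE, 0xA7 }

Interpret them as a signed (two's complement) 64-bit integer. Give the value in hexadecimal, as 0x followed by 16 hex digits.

Big-endian: lowest address holds the most-significant byte.
The bytes are already most-significant first: 0x0E53F489507FDEA7.

0x0E53F489507FDEA7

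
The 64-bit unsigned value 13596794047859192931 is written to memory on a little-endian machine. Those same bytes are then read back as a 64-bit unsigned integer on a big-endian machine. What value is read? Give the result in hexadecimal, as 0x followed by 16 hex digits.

0x63F4CACA2584B1BC

13596794047859192931 in 64-bit hexadecimal is 0xBCB18425CACAF463.
Stored little-endian, the bytes at ascending addresses are 63 F4 CA CA 25 84 B1 BC.
Read back as big-endian, the last byte is least significant, giving 0x63F4CACA2584B1BC.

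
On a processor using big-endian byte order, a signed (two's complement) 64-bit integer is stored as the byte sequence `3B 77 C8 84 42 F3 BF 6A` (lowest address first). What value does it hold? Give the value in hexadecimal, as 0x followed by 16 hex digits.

In big-endian order the high byte comes first in memory.
The bytes are already most-significant first: 0x3B77C88442F3BF6A.

0x3B77C88442F3BF6A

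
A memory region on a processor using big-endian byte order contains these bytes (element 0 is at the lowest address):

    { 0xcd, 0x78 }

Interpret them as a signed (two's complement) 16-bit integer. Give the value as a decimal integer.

-12936

Big-endian stores the most-significant byte at the lowest address.
The bytes are already most-significant first: 0xCD78.
Top bit is set, so as a signed 16-bit value this is 0xCD78 − 2^16 = -12936.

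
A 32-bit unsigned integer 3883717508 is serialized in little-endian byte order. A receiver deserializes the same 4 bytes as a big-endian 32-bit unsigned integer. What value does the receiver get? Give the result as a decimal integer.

3883717508 in 32-bit hexadecimal is 0xE77CD384.
Stored little-endian, the bytes at ascending addresses are 84 D3 7C E7.
Read back as big-endian, the last byte is least significant, giving 0x84D37CE7.
0x84D37CE7 = 2228452583.

2228452583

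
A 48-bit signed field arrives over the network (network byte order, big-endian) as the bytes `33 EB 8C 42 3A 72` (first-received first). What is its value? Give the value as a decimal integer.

57086763481714

Big-endian stores the most-significant byte at the lowest address.
The bytes are already most-significant first: 0x33EB8C423A72.
0x33EB8C423A72 = 57086763481714.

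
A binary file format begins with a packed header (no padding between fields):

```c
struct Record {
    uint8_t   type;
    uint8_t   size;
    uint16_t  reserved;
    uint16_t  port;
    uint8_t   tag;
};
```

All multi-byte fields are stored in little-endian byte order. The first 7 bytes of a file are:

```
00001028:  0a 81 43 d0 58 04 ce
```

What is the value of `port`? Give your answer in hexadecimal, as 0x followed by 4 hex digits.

`port` follows `type` (1 B), `size` (1 B), `reserved` (2 B), so it starts at offset 1 + 1 + 2 = 4 and occupies 2 bytes.
Bytes at offsets 4..5: 58 04.
In little-endian order the low byte comes first in memory.
Reassemble most-significant byte first: 04 58 → 0x0458.

0x0458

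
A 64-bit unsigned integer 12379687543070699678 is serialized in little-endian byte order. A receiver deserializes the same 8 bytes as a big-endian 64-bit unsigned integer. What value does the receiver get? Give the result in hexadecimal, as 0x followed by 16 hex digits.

0x9EB00EE33A7CCDAB

12379687543070699678 in 64-bit hexadecimal is 0xABCD7C3AE30EB09E.
Stored little-endian, the bytes at ascending addresses are 9E B0 0E E3 3A 7C CD AB.
Read back as big-endian, the last byte is least significant, giving 0x9EB00EE33A7CCDAB.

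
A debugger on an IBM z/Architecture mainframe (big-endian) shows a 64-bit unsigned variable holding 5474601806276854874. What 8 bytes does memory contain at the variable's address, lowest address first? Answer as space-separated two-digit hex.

4B F9 B1 56 4D D8 04 5A

5474601806276854874 in hexadecimal, padded to 64 bits, is 0x4BF9B1564DD8045A.
Split into bytes (most-significant first): 4B F9 B1 56 4D D8 04 5A.
Big-endian stores the most-significant byte at the lowest address.
So the memory order matches the most-significant-first order: 4B F9 B1 56 4D D8 04 5A.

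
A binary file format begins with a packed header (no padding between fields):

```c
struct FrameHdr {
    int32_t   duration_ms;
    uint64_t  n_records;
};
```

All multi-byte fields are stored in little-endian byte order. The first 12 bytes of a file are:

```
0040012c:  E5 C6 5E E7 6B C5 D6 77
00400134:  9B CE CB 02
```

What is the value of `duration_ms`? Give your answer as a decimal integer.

-413219099

`duration_ms` is the first field, at byte offset 0, occupying 4 bytes.
Bytes at offsets 0..3: E5 C6 5E E7.
In little-endian order the low byte comes first in memory.
Reassemble most-significant byte first: E7 5E C6 E5 → 0xE75EC6E5.
Top bit is set, so as a signed 32-bit value this is 0xE75EC6E5 − 2^32 = -413219099.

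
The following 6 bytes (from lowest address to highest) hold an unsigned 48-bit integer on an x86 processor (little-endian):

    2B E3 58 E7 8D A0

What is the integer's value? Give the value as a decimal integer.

Little-endian: lowest address holds the least-significant byte.
Reassemble most-significant byte first: A0 8D E7 58 E3 2B → 0xA08DE758E32B.
0xA08DE758E32B = 176531332195115.

176531332195115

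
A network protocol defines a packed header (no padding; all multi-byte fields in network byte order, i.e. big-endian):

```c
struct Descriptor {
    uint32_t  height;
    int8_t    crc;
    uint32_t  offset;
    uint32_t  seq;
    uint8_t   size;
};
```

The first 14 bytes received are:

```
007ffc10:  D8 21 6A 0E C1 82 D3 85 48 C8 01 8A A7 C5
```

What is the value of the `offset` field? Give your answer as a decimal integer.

`offset` follows `height` (4 B), `crc` (1 B), so it starts at offset 4 + 1 = 5 and occupies 4 bytes.
Bytes at offsets 5..8: 82 D3 85 48.
In big-endian order the high byte comes first in memory.
The bytes are already most-significant first: 0x82D38548.
0x82D38548 = 2194900296.

2194900296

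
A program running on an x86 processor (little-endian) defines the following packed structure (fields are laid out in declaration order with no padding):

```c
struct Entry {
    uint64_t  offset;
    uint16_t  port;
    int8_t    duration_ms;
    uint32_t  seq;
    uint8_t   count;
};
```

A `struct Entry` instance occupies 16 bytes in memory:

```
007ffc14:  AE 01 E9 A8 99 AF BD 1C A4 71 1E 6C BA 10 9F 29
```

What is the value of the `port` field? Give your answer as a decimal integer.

29092

`port` follows `offset` (8 bytes), so it starts at byte offset 8 and occupies 2 bytes.
Bytes at offsets 8..9: A4 71.
In little-endian order the low byte comes first in memory.
Reassemble most-significant byte first: 71 A4 → 0x71A4.
0x71A4 = 29092.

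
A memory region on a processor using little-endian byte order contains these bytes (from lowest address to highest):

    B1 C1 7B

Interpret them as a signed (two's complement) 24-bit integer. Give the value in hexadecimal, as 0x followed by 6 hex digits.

Little-endian: lowest address holds the least-significant byte.
Reassemble most-significant byte first: 7B C1 B1 → 0x7BC1B1.

0x7BC1B1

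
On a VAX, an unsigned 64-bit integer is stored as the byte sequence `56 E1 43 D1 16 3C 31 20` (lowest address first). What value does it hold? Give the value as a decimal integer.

2319701351770349910

Little-endian stores the least-significant byte at the lowest address.
Reassemble most-significant byte first: 20 31 3C 16 D1 43 E1 56 → 0x20313C16D143E156.
0x20313C16D143E156 = 2319701351770349910.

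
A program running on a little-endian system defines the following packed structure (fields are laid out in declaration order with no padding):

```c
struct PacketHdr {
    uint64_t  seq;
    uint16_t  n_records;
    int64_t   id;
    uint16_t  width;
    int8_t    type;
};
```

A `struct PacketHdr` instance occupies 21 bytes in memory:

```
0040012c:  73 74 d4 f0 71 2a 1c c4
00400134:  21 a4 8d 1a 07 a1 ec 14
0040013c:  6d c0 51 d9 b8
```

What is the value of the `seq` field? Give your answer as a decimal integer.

`seq` is the first field, at byte offset 0, occupying 8 bytes.
Bytes at offsets 0..7: 73 74 D4 F0 71 2A 1C C4.
Little-endian: lowest address holds the least-significant byte.
Reassemble most-significant byte first: C4 1C 2A 71 F0 D4 74 73 → 0xC41C2A71F0D47473.
0xC41C2A71F0D47473 = 14131216399641900147.

14131216399641900147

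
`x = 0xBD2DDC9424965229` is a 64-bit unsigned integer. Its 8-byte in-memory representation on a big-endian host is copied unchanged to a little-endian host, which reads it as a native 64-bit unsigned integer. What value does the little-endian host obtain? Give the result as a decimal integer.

Stored big-endian, the bytes at ascending addresses are BD 2D DC 94 24 96 52 29.
Read back as little-endian, the first byte is least significant, giving 0x2952962494DC2DBD.
0x2952962494DC2DBD = 2977607387505765821.

2977607387505765821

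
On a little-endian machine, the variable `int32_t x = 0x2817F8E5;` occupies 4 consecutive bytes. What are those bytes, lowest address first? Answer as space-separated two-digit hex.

E5 F8 17 28

Split into bytes (most-significant first): 28 17 F8 E5.
In little-endian order the low byte comes first in memory.
So at ascending addresses the bytes are E5 F8 17 28.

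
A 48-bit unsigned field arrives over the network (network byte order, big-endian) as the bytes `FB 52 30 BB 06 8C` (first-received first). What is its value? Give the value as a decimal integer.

276330423453324

Big-endian stores the most-significant byte at the lowest address.
The bytes are already most-significant first: 0xFB5230BB068C.
0xFB5230BB068C = 276330423453324.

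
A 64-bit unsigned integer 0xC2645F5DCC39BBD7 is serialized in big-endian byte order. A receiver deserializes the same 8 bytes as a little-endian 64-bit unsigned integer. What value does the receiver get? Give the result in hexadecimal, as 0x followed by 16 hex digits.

0xD7BB39CC5D5F64C2

Stored big-endian, the bytes at ascending addresses are C2 64 5F 5D CC 39 BB D7.
Read back as little-endian, the first byte is least significant, giving 0xD7BB39CC5D5F64C2.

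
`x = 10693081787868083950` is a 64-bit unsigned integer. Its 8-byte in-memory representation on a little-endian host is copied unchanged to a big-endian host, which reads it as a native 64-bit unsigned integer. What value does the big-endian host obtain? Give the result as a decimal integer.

10693081787868083950 in 64-bit hexadecimal is 0x9465753B501376EE.
Stored little-endian, the bytes at ascending addresses are EE 76 13 50 3B 75 65 94.
Read back as big-endian, the last byte is least significant, giving 0xEE7613503B756594.
0xEE7613503B756594 = 17182942663594567060.

17182942663594567060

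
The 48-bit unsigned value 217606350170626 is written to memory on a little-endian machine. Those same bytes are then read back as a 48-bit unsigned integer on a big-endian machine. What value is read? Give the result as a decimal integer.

217606350170626 in 48-bit hexadecimal is 0xC5E96D33EA02.
Stored little-endian, the bytes at ascending addresses are 02 EA 33 6D E9 C5.
Read back as big-endian, the last byte is least significant, giving 0x02EA336DE9C5.
0x02EA336DE9C5 = 3204908444101.

3204908444101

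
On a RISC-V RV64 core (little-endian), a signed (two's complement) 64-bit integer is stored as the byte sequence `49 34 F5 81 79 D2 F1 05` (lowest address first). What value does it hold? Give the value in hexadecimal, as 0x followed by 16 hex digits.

0x05F1D27981F53449

In little-endian order the low byte comes first in memory.
Reassemble most-significant byte first: 05 F1 D2 79 81 F5 34 49 → 0x05F1D27981F53449.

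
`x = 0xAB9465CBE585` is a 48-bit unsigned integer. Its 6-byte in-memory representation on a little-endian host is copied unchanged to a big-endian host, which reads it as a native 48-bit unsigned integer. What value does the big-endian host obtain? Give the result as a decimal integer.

147222006437035

Stored little-endian, the bytes at ascending addresses are 85 E5 CB 65 94 AB.
Read back as big-endian, the last byte is least significant, giving 0x85E5CB6594AB.
0x85E5CB6594AB = 147222006437035.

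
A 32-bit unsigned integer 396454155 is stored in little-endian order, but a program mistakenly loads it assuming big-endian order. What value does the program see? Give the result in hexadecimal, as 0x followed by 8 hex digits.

396454155 in 32-bit hexadecimal is 0x17A1690B.
Stored little-endian, the bytes at ascending addresses are 0B 69 A1 17.
Read back as big-endian, the last byte is least significant, giving 0x0B69A117.

0x0B69A117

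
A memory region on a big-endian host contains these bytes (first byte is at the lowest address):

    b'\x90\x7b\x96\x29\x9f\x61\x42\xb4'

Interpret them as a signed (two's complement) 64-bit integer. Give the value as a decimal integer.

Big-endian stores the most-significant byte at the lowest address.
The bytes are already most-significant first: 0x907B96299F6142B4.
Top bit is set, so as a signed 64-bit value this is 0x907B96299F6142B4 − 2^64 = -8035664004600741196.

-8035664004600741196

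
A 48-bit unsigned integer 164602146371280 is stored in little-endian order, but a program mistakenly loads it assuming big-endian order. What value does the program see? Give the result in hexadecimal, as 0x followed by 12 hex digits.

164602146371280 in 48-bit hexadecimal is 0x95B46C76B6D0.
Stored little-endian, the bytes at ascending addresses are D0 B6 76 6C B4 95.
Read back as big-endian, the last byte is least significant, giving 0xD0B6766CB495.

0xD0B6766CB495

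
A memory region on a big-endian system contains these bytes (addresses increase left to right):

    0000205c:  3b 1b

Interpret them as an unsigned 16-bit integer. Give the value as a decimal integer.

Big-endian: lowest address holds the most-significant byte.
The bytes are already most-significant first: 0x3B1B.
0x3B1B = 15131.

15131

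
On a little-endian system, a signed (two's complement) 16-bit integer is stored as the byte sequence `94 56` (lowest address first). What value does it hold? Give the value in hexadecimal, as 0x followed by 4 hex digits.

Little-endian: lowest address holds the least-significant byte.
Reassemble most-significant byte first: 56 94 → 0x5694.

0x5694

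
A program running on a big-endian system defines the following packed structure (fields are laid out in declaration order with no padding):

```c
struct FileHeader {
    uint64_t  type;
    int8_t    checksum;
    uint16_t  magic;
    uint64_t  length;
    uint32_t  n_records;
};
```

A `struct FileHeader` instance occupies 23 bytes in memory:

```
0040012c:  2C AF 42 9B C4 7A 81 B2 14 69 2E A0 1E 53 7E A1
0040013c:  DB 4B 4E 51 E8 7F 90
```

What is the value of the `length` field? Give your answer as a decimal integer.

`length` follows `type` (8 B), `checksum` (1 B), `magic` (2 B), so it starts at offset 8 + 1 + 2 = 11 and occupies 8 bytes.
Bytes at offsets 11..18: A0 1E 53 7E A1 DB 4B 4E.
Big-endian stores the most-significant byte at the lowest address.
The bytes are already most-significant first: 0xA01E537EA1DB4B4E.
0xA01E537EA1DB4B4E = 11537751098716277582.

11537751098716277582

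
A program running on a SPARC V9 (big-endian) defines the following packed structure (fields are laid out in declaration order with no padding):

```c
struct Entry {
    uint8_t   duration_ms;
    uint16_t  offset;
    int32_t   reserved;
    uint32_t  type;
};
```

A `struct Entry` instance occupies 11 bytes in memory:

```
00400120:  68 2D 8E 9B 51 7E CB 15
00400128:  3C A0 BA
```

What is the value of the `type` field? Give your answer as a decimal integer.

356294842

`type` follows `duration_ms` (1 B), `offset` (2 B), `reserved` (4 B), so it starts at offset 1 + 2 + 4 = 7 and occupies 4 bytes.
Bytes at offsets 7..10: 15 3C A0 BA.
Big-endian: lowest address holds the most-significant byte.
The bytes are already most-significant first: 0x153CA0BA.
0x153CA0BA = 356294842.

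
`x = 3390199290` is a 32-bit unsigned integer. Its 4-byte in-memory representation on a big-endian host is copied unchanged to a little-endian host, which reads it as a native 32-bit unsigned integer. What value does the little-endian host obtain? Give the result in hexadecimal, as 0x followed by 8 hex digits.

0xFA5512CA

3390199290 in 32-bit hexadecimal is 0xCA1255FA.
Stored big-endian, the bytes at ascending addresses are CA 12 55 FA.
Read back as little-endian, the first byte is least significant, giving 0xFA5512CA.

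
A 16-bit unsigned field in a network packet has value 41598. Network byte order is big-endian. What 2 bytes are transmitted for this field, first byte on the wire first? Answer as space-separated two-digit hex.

A2 7E

41598 in hexadecimal, padded to 16 bits, is 0xA27E.
Split into bytes (most-significant first): A2 7E.
In big-endian order the high byte comes first in memory.
So the memory order matches the most-significant-first order: A2 7E.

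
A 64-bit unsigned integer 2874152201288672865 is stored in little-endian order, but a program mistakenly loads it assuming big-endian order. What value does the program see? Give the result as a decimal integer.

7054387422633321255

2874152201288672865 in 64-bit hexadecimal is 0x27E30A32FC37E661.
Stored little-endian, the bytes at ascending addresses are 61 E6 37 FC 32 0A E3 27.
Read back as big-endian, the last byte is least significant, giving 0x61E637FC320AE327.
0x61E637FC320AE327 = 7054387422633321255.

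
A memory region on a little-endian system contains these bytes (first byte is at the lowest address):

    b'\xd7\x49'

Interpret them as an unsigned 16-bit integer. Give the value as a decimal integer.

Little-endian stores the least-significant byte at the lowest address.
Reassemble most-significant byte first: 49 D7 → 0x49D7.
0x49D7 = 18903.

18903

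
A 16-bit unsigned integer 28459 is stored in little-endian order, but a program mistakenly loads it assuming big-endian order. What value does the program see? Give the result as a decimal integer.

11119

28459 in 16-bit hexadecimal is 0x6F2B.
Stored little-endian, the bytes at ascending addresses are 2B 6F.
Read back as big-endian, the last byte is least significant, giving 0x2B6F.
0x2B6F = 11119.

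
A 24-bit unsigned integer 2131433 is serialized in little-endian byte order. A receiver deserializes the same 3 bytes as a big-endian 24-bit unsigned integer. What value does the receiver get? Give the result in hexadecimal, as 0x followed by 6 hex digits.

2131433 in 24-bit hexadecimal is 0x2085E9.
Stored little-endian, the bytes at ascending addresses are E9 85 20.
Read back as big-endian, the last byte is least significant, giving 0xE98520.

0xE98520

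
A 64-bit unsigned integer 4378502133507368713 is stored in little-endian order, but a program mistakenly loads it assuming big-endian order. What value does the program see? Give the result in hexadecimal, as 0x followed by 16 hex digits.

0x0927FFFB7D90C33C

4378502133507368713 in 64-bit hexadecimal is 0x3CC3907DFBFF2709.
Stored little-endian, the bytes at ascending addresses are 09 27 FF FB 7D 90 C3 3C.
Read back as big-endian, the last byte is least significant, giving 0x0927FFFB7D90C33C.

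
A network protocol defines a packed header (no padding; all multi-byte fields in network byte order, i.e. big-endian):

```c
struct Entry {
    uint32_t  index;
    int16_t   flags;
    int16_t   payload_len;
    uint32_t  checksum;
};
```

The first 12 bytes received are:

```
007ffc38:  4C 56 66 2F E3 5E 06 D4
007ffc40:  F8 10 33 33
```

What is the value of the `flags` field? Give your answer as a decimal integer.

`flags` follows `index` (4 bytes), so it starts at byte offset 4 and occupies 2 bytes.
Bytes at offsets 4..5: E3 5E.
Big-endian: lowest address holds the most-significant byte.
The bytes are already most-significant first: 0xE35E.
Top bit is set, so as a signed 16-bit value this is 0xE35E − 2^16 = -7330.

-7330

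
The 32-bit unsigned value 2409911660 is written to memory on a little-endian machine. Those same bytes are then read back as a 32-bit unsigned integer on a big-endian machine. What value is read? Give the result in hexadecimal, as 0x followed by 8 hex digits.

0x6C55A48F

2409911660 in 32-bit hexadecimal is 0x8FA4556C.
Stored little-endian, the bytes at ascending addresses are 6C 55 A4 8F.
Read back as big-endian, the last byte is least significant, giving 0x6C55A48F.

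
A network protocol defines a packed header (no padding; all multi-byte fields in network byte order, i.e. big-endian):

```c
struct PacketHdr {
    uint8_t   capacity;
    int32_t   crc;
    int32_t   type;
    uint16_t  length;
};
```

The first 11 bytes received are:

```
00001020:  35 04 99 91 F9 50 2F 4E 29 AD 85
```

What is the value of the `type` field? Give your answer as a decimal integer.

1345277481

`type` follows `capacity` (1 B), `crc` (4 B), so it starts at offset 1 + 4 = 5 and occupies 4 bytes.
Bytes at offsets 5..8: 50 2F 4E 29.
Big-endian: lowest address holds the most-significant byte.
The bytes are already most-significant first: 0x502F4E29.
0x502F4E29 = 1345277481.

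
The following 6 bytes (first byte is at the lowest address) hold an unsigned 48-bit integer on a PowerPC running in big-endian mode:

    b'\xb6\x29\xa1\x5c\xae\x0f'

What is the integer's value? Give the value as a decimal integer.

200289917120015

In big-endian order the high byte comes first in memory.
The bytes are already most-significant first: 0xB629A15CAE0F.
0xB629A15CAE0F = 200289917120015.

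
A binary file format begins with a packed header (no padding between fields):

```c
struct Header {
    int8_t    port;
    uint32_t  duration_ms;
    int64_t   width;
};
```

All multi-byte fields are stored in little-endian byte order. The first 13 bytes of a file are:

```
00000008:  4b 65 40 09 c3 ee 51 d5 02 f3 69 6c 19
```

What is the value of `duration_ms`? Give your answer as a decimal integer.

`duration_ms` follows `port` (1 byte), so it starts at byte offset 1 and occupies 4 bytes.
Bytes at offsets 1..4: 65 40 09 C3.
Little-endian stores the least-significant byte at the lowest address.
Reassemble most-significant byte first: C3 09 40 65 → 0xC3094065.
0xC3094065 = 3272163429.

3272163429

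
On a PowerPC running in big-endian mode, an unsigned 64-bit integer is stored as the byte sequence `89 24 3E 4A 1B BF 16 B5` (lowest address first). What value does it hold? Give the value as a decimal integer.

Big-endian stores the most-significant byte at the lowest address.
The bytes are already most-significant first: 0x89243E4A1BBF16B5.
0x89243E4A1BBF16B5 = 9882091970371720885.

9882091970371720885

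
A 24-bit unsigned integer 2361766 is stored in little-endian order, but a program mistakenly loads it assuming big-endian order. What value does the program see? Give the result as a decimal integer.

10881316

2361766 in 24-bit hexadecimal is 0x2409A6.
Stored little-endian, the bytes at ascending addresses are A6 09 24.
Read back as big-endian, the last byte is least significant, giving 0xA60924.
0xA60924 = 10881316.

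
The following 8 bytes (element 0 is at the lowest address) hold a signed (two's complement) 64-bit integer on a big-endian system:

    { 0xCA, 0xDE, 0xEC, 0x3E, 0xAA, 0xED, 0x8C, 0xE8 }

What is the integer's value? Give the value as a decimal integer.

-3828362879318520600

Big-endian: lowest address holds the most-significant byte.
The bytes are already most-significant first: 0xCADEEC3EAAED8CE8.
Top bit is set, so as a signed 64-bit value this is 0xCADEEC3EAAED8CE8 − 2^64 = -3828362879318520600.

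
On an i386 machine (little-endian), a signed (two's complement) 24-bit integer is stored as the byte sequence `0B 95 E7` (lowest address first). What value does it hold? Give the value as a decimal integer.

Little-endian stores the least-significant byte at the lowest address.
Reassemble most-significant byte first: E7 95 0B → 0xE7950B.
Top bit is set, so as a signed 24-bit value this is 0xE7950B − 2^24 = -1600245.

-1600245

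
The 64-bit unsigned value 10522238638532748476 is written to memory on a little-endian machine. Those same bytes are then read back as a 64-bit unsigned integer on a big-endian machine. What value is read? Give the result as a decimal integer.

13575154273892697746

10522238638532748476 in 64-bit hexadecimal is 0x9206804AE3A264BC.
Stored little-endian, the bytes at ascending addresses are BC 64 A2 E3 4A 80 06 92.
Read back as big-endian, the last byte is least significant, giving 0xBC64A2E34A800692.
0xBC64A2E34A800692 = 13575154273892697746.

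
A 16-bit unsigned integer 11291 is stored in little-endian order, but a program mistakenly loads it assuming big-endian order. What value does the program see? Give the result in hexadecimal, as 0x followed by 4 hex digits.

0x1B2C

11291 in 16-bit hexadecimal is 0x2C1B.
Stored little-endian, the bytes at ascending addresses are 1B 2C.
Read back as big-endian, the last byte is least significant, giving 0x1B2C.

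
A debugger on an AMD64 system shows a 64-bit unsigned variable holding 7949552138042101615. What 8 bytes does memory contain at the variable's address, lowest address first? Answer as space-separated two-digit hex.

7949552138042101615 in hexadecimal, padded to 64 bits, is 0x6E527B8D0F724F6F.
Split into bytes (most-significant first): 6E 52 7B 8D 0F 72 4F 6F.
Little-endian stores the least-significant byte at the lowest address.
So at ascending addresses the bytes are 6F 4F 72 0F 8D 7B 52 6E.

6F 4F 72 0F 8D 7B 52 6E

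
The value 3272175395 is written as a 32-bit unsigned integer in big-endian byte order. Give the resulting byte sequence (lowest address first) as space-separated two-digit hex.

C3 09 6F 23

3272175395 in hexadecimal, padded to 32 bits, is 0xC3096F23.
Split into bytes (most-significant first): C3 09 6F 23.
Big-endian: lowest address holds the most-significant byte.
So the memory order matches the most-significant-first order: C3 09 6F 23.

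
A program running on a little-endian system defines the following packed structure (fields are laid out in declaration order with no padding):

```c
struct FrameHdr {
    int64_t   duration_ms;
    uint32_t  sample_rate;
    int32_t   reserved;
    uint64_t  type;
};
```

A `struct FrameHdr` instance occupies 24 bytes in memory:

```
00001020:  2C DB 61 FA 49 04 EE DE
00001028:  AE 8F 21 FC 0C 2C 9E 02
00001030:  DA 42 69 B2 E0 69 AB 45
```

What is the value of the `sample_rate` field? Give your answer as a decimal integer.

`sample_rate` follows `duration_ms` (8 bytes), so it starts at byte offset 8 and occupies 4 bytes.
Bytes at offsets 8..11: AE 8F 21 FC.
In little-endian order the low byte comes first in memory.
Reassemble most-significant byte first: FC 21 8F AE → 0xFC218FAE.
0xFC218FAE = 4230057902.

4230057902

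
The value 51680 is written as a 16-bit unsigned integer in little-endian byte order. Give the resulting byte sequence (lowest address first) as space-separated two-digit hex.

E0 C9

51680 in hexadecimal, padded to 16 bits, is 0xC9E0.
Split into bytes (most-significant first): C9 E0.
Little-endian stores the least-significant byte at the lowest address.
So at ascending addresses the bytes are E0 C9.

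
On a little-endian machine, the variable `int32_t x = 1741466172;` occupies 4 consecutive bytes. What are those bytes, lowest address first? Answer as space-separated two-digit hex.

3C AA CC 67

1741466172 in hexadecimal, padded to 32 bits, is 0x67CCAA3C.
Split into bytes (most-significant first): 67 CC AA 3C.
Little-endian: lowest address holds the least-significant byte.
So at ascending addresses the bytes are 3C AA CC 67.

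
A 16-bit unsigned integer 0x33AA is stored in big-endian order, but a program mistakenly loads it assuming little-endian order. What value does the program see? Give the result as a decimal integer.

43571

Stored big-endian, the bytes at ascending addresses are 33 AA.
Read back as little-endian, the first byte is least significant, giving 0xAA33.
0xAA33 = 43571.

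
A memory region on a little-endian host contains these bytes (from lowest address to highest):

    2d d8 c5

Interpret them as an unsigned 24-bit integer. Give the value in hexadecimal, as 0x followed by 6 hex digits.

0xC5D82D

In little-endian order the low byte comes first in memory.
Reassemble most-significant byte first: C5 D8 2D → 0xC5D82D.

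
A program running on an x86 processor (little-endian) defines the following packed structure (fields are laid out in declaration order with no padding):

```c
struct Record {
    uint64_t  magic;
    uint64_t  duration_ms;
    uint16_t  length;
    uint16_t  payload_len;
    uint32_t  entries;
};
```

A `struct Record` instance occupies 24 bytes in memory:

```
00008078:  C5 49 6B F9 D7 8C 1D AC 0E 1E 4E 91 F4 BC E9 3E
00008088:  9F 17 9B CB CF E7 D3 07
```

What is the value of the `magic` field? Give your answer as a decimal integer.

12402223808078629317

`magic` is the first field, at byte offset 0, occupying 8 bytes.
Bytes at offsets 0..7: C5 49 6B F9 D7 8C 1D AC.
Little-endian: lowest address holds the least-significant byte.
Reassemble most-significant byte first: AC 1D 8C D7 F9 6B 49 C5 → 0xAC1D8CD7F96B49C5.
0xAC1D8CD7F96B49C5 = 12402223808078629317.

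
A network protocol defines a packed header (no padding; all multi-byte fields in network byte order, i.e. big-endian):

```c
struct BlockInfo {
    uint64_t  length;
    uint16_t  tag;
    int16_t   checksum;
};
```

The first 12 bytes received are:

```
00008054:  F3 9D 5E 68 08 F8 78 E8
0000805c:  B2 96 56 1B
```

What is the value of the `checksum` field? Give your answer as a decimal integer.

22043

`checksum` follows `length` (8 B), `tag` (2 B), so it starts at offset 8 + 2 = 10 and occupies 2 bytes.
Bytes at offsets 10..11: 56 1B.
Big-endian stores the most-significant byte at the lowest address.
The bytes are already most-significant first: 0x561B.
0x561B = 22043.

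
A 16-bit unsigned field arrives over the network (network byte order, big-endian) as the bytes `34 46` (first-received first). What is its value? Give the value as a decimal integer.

In big-endian order the high byte comes first in memory.
The bytes are already most-significant first: 0x3446.
0x3446 = 13382.

13382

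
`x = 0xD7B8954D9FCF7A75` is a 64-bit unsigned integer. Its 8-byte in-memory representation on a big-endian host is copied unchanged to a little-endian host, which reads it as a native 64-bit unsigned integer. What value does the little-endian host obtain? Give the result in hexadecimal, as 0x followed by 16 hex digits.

Stored big-endian, the bytes at ascending addresses are D7 B8 95 4D 9F CF 7A 75.
Read back as little-endian, the first byte is least significant, giving 0x757ACF9F4D95B8D7.

0x757ACF9F4D95B8D7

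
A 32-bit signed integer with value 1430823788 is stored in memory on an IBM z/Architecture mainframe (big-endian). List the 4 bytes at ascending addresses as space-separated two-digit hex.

55 48 A3 6C

1430823788 in hexadecimal, padded to 32 bits, is 0x5548A36C.
Split into bytes (most-significant first): 55 48 A3 6C.
Big-endian: lowest address holds the most-significant byte.
So the memory order matches the most-significant-first order: 55 48 A3 6C.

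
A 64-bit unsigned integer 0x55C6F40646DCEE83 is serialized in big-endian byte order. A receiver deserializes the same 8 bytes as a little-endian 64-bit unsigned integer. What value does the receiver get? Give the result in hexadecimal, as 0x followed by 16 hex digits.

Stored big-endian, the bytes at ascending addresses are 55 C6 F4 06 46 DC EE 83.
Read back as little-endian, the first byte is least significant, giving 0x83EEDC4606F4C655.

0x83EEDC4606F4C655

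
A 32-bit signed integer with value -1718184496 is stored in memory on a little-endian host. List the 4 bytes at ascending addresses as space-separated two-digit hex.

D0 95 96 99

Two's complement of -1718184496 in 32 bits: 1718184496 = 0x66696A30; invert → 0x999695CF; add 1 → 0x999695D0.
Split into bytes (most-significant first): 99 96 95 D0.
Little-endian: lowest address holds the least-significant byte.
So at ascending addresses the bytes are D0 95 96 99.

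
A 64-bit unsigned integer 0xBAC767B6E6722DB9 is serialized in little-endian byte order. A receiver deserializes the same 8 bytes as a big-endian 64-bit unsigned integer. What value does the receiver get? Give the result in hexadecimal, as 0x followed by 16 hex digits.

Stored little-endian, the bytes at ascending addresses are B9 2D 72 E6 B6 67 C7 BA.
Read back as big-endian, the last byte is least significant, giving 0xB92D72E6B667C7BA.

0xB92D72E6B667C7BA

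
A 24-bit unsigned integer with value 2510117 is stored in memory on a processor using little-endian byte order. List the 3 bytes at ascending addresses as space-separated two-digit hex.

25 4D 26

2510117 in hexadecimal, padded to 24 bits, is 0x264D25.
Split into bytes (most-significant first): 26 4D 25.
In little-endian order the low byte comes first in memory.
So at ascending addresses the bytes are 25 4D 26.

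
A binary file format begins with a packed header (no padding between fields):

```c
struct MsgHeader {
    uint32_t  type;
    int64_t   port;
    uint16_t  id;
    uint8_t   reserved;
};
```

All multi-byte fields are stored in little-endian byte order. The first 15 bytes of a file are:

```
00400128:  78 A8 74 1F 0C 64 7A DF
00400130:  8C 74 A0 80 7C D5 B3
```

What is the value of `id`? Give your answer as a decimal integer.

54652

`id` follows `type` (4 B), `port` (8 B), so it starts at offset 4 + 8 = 12 and occupies 2 bytes.
Bytes at offsets 12..13: 7C D5.
In little-endian order the low byte comes first in memory.
Reassemble most-significant byte first: D5 7C → 0xD57C.
0xD57C = 54652.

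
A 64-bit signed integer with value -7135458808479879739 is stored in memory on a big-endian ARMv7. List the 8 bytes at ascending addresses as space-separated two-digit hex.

Two's complement of -7135458808479879739 in 64 bits: 7135458808479879739 = 0x63063DFB24E0123B; invert → 0x9CF9C204DB1FEDC4; add 1 → 0x9CF9C204DB1FEDC5.
Split into bytes (most-significant first): 9C F9 C2 04 DB 1F ED C5.
Big-endian stores the most-significant byte at the lowest address.
So the memory order matches the most-significant-first order: 9C F9 C2 04 DB 1F ED C5.

9C F9 C2 04 DB 1F ED C5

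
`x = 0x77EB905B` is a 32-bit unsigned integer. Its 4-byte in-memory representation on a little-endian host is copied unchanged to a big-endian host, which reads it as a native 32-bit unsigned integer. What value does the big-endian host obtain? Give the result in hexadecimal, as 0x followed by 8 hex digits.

0x5B90EB77

Stored little-endian, the bytes at ascending addresses are 5B 90 EB 77.
Read back as big-endian, the last byte is least significant, giving 0x5B90EB77.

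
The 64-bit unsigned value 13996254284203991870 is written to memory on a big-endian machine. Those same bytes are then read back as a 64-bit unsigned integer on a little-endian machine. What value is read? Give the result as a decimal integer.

13996254284203991870 in 64-bit hexadecimal is 0xC23CAF1DBC04A33E.
Stored big-endian, the bytes at ascending addresses are C2 3C AF 1D BC 04 A3 3E.
Read back as little-endian, the first byte is least significant, giving 0x3EA304BC1DAF3CC2.
0x3EA304BC1DAF3CC2 = 4513456457553755330.

4513456457553755330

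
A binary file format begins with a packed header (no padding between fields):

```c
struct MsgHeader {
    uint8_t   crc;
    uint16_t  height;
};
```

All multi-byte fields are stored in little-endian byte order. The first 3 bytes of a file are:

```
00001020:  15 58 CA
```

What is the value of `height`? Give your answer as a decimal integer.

51800

`height` follows `crc` (1 byte), so it starts at byte offset 1 and occupies 2 bytes.
Bytes at offsets 1..2: 58 CA.
Little-endian stores the least-significant byte at the lowest address.
Reassemble most-significant byte first: CA 58 → 0xCA58.
0xCA58 = 51800.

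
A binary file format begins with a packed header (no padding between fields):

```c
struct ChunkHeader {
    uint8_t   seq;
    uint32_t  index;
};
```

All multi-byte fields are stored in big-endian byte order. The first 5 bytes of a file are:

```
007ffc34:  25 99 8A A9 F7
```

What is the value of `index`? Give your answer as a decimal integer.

`index` follows `seq` (1 byte), so it starts at byte offset 1 and occupies 4 bytes.
Bytes at offsets 1..4: 99 8A A9 F7.
Big-endian stores the most-significant byte at the lowest address.
The bytes are already most-significant first: 0x998AA9F7.
0x998AA9F7 = 2576001527.

2576001527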